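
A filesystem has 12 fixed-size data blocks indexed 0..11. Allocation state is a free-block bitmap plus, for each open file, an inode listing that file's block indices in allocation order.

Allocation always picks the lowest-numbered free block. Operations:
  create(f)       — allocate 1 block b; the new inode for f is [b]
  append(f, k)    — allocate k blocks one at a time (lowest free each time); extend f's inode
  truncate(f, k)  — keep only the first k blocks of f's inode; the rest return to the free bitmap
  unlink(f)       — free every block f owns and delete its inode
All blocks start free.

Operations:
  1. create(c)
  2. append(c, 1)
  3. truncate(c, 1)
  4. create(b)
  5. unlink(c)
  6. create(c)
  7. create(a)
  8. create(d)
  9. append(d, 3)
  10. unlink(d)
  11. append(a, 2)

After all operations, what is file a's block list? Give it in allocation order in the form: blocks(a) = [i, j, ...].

create(c): bitmap=F........... | c=[0]
append(c, 1): bitmap=FF.......... | c=[0, 1]
truncate(c, 1): bitmap=F........... | c=[0]
create(b): bitmap=FF.......... | b=[1] c=[0]
unlink(c): bitmap=.F.......... | b=[1]
create(c): bitmap=FF.......... | b=[1] c=[0]
create(a): bitmap=FFF......... | a=[2] b=[1] c=[0]
create(d): bitmap=FFFF........ | a=[2] b=[1] c=[0] d=[3]
append(d, 3): bitmap=FFFFFFF..... | a=[2] b=[1] c=[0] d=[3, 4, 5, 6]
unlink(d): bitmap=FFF......... | a=[2] b=[1] c=[0]
append(a, 2): bitmap=FFFFF....... | a=[2, 3, 4] b=[1] c=[0]

blocks(a) = [2, 3, 4]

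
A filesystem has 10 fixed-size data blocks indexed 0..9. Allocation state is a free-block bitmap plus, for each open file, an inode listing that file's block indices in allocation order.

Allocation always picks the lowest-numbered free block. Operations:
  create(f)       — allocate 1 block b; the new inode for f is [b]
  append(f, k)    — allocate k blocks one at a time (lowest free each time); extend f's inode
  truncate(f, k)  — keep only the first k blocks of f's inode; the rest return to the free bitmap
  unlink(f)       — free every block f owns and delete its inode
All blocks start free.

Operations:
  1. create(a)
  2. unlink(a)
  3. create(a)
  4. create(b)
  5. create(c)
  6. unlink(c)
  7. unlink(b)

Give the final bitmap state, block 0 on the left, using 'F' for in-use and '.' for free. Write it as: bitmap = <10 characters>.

bitmap = F.........

create(a): bitmap=F......... | a=[0]
unlink(a): bitmap=.......... | 
create(a): bitmap=F......... | a=[0]
create(b): bitmap=FF........ | a=[0] b=[1]
create(c): bitmap=FFF....... | a=[0] b=[1] c=[2]
unlink(c): bitmap=FF........ | a=[0] b=[1]
unlink(b): bitmap=F......... | a=[0]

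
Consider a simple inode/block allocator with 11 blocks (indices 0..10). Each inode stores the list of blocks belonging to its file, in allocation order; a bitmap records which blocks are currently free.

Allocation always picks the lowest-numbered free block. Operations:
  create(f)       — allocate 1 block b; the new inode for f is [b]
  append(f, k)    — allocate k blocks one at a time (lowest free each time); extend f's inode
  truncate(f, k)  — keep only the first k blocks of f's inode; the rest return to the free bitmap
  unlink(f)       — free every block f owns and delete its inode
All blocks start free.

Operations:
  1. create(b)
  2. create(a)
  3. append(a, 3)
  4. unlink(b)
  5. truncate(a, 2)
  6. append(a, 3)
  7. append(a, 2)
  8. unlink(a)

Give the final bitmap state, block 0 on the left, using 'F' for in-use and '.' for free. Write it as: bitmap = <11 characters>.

bitmap = ...........

after create(b) → b:[0]  free=[F..........]
after create(a) → a:[1], b:[0]  free=[FF.........]
after append(a, 3) → a:[1, 2, 3, 4], b:[0]  free=[FFFFF......]
after unlink(b) → a:[1, 2, 3, 4]  free=[.FFFF......]
after truncate(a, 2) → a:[1, 2]  free=[.FF........]
after append(a, 3) → a:[1, 2, 0, 3, 4]  free=[FFFFF......]
after append(a, 2) → a:[1, 2, 0, 3, 4, 5, 6]  free=[FFFFFFF....]
after unlink(a) →   free=[...........]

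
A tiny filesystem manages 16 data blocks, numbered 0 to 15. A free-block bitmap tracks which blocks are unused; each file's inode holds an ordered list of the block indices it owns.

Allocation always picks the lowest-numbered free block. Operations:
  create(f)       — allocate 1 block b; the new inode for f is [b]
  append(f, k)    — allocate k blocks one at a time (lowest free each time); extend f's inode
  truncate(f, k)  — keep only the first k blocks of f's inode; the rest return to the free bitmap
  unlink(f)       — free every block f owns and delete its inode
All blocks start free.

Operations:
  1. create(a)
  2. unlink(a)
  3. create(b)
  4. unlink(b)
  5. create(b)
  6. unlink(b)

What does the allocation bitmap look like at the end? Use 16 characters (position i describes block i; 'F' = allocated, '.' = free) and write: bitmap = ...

bitmap = ................

  1. create(a)  ⇒  F...............  {a→[0]}
  2. unlink(a)  ⇒  ................  {}
  3. create(b)  ⇒  F...............  {b→[0]}
  4. unlink(b)  ⇒  ................  {}
  5. create(b)  ⇒  F...............  {b→[0]}
  6. unlink(b)  ⇒  ................  {}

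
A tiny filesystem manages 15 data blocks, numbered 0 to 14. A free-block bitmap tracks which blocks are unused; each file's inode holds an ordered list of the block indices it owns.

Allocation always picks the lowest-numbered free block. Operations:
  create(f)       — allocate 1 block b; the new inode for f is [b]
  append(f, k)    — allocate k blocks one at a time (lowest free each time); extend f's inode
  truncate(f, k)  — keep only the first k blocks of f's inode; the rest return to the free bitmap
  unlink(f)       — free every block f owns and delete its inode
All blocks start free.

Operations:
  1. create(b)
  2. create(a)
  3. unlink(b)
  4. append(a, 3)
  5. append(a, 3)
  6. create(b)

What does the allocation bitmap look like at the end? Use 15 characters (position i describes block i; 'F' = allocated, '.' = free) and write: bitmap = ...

bitmap = FFFFFFFF.......

  1. create(b)  ⇒  F..............  {b→[0]}
  2. create(a)  ⇒  FF.............  {a→[1]; b→[0]}
  3. unlink(b)  ⇒  .F.............  {a→[1]}
  4. append(a, 3)  ⇒  FFFF...........  {a→[1, 0, 2, 3]}
  5. append(a, 3)  ⇒  FFFFFFF........  {a→[1, 0, 2, 3, 4, 5, 6]}
  6. create(b)  ⇒  FFFFFFFF.......  {a→[1, 0, 2, 3, 4, 5, 6]; b→[7]}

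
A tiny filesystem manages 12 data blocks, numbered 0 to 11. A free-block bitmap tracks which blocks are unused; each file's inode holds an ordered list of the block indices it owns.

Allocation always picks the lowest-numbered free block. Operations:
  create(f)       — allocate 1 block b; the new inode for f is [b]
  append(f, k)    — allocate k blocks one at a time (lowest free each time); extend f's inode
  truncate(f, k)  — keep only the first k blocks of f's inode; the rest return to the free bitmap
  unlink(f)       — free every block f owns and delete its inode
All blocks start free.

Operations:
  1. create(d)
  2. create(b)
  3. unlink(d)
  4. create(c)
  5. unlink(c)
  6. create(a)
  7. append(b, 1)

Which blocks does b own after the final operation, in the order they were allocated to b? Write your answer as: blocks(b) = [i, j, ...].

  1. create(d)  ⇒  F...........  {d→[0]}
  2. create(b)  ⇒  FF..........  {b→[1]; d→[0]}
  3. unlink(d)  ⇒  .F..........  {b→[1]}
  4. create(c)  ⇒  FF..........  {b→[1]; c→[0]}
  5. unlink(c)  ⇒  .F..........  {b→[1]}
  6. create(a)  ⇒  FF..........  {a→[0]; b→[1]}
  7. append(b, 1)  ⇒  FFF.........  {a→[0]; b→[1, 2]}

blocks(b) = [1, 2]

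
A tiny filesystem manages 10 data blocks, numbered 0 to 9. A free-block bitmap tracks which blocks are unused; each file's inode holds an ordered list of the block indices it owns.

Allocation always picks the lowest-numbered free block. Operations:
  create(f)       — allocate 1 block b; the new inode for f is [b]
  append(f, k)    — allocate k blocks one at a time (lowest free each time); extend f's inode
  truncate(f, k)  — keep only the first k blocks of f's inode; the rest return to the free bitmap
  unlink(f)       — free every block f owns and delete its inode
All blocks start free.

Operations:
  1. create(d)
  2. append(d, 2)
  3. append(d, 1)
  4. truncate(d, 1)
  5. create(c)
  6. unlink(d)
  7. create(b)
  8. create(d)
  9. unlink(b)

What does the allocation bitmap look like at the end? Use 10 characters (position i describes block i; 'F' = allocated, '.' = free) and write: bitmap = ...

create(d): bitmap=F......... | d=[0]
append(d, 2): bitmap=FFF....... | d=[0, 1, 2]
append(d, 1): bitmap=FFFF...... | d=[0, 1, 2, 3]
truncate(d, 1): bitmap=F......... | d=[0]
create(c): bitmap=FF........ | c=[1] d=[0]
unlink(d): bitmap=.F........ | c=[1]
create(b): bitmap=FF........ | b=[0] c=[1]
create(d): bitmap=FFF....... | b=[0] c=[1] d=[2]
unlink(b): bitmap=.FF....... | c=[1] d=[2]

bitmap = .FF.......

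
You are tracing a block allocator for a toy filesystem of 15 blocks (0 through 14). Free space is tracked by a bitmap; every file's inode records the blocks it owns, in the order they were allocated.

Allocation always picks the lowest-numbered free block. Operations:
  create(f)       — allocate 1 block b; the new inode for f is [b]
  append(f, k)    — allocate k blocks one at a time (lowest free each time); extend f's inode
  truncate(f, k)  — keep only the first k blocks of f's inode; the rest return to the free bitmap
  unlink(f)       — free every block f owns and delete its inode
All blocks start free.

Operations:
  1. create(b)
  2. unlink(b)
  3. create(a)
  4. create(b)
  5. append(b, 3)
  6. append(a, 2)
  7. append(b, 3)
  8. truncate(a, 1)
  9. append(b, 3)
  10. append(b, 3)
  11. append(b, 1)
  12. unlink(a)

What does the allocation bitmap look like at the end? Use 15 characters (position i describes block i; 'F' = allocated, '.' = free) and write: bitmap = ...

bitmap = .FFFFFFFFFFFFFF

after create(b) → b:[0]  free=[F..............]
after unlink(b) →   free=[...............]
after create(a) → a:[0]  free=[F..............]
after create(b) → a:[0], b:[1]  free=[FF.............]
after append(b, 3) → a:[0], b:[1, 2, 3, 4]  free=[FFFFF..........]
after append(a, 2) → a:[0, 5, 6], b:[1, 2, 3, 4]  free=[FFFFFFF........]
after append(b, 3) → a:[0, 5, 6], b:[1, 2, 3, 4, 7, 8, 9]  free=[FFFFFFFFFF.....]
after truncate(a, 1) → a:[0], b:[1, 2, 3, 4, 7, 8, 9]  free=[FFFFF..FFF.....]
after append(b, 3) → a:[0], b:[1, 2, 3, 4, 7, 8, 9, 5, 6, 10]  free=[FFFFFFFFFFF....]
after append(b, 3) → a:[0], b:[1, 2, 3, 4, 7, 8, 9, 5, 6, 10, 11, 12, 13]  free=[FFFFFFFFFFFFFF.]
after append(b, 1) → a:[0], b:[1, 2, 3, 4, 7, 8, 9, 5, 6, 10, 11, 12, 13, 14]  free=[FFFFFFFFFFFFFFF]
after unlink(a) → b:[1, 2, 3, 4, 7, 8, 9, 5, 6, 10, 11, 12, 13, 14]  free=[.FFFFFFFFFFFFFF]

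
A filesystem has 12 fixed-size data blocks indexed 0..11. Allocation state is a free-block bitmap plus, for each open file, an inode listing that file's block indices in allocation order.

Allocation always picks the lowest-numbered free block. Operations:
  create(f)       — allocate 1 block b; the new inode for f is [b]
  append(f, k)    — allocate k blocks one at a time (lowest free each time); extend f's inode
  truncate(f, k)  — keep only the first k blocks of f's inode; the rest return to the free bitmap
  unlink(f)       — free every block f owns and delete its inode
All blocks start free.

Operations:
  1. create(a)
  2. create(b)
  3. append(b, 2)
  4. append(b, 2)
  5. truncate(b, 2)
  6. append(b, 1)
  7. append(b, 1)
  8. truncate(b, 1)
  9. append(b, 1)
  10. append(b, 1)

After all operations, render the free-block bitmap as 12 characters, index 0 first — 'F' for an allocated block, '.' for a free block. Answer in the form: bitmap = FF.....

create(a): bitmap=F........... | a=[0]
create(b): bitmap=FF.......... | a=[0] b=[1]
append(b, 2): bitmap=FFFF........ | a=[0] b=[1, 2, 3]
append(b, 2): bitmap=FFFFFF...... | a=[0] b=[1, 2, 3, 4, 5]
truncate(b, 2): bitmap=FFF......... | a=[0] b=[1, 2]
append(b, 1): bitmap=FFFF........ | a=[0] b=[1, 2, 3]
append(b, 1): bitmap=FFFFF....... | a=[0] b=[1, 2, 3, 4]
truncate(b, 1): bitmap=FF.......... | a=[0] b=[1]
append(b, 1): bitmap=FFF......... | a=[0] b=[1, 2]
append(b, 1): bitmap=FFFF........ | a=[0] b=[1, 2, 3]

bitmap = FFFF........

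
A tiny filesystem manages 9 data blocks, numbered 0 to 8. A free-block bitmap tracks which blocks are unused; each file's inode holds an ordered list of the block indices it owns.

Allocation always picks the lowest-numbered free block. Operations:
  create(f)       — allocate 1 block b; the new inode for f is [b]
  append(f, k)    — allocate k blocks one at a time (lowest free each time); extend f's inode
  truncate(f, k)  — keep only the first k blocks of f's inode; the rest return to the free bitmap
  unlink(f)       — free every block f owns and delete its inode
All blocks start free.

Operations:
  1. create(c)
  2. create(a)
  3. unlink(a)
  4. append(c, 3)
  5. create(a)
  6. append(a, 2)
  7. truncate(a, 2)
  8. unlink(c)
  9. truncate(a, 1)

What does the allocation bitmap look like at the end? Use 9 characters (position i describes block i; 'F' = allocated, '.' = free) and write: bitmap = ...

bitmap = ....F....

[1] create(c) — c=0 (map F........)
[2] create(a) — a=1 c=0 (map FF.......)
[3] unlink(a) — c=0 (map F........)
[4] append(c, 3) — c=0,1,2,3 (map FFFF.....)
[5] create(a) — a=4 c=0,1,2,3 (map FFFFF....)
[6] append(a, 2) — a=4,5,6 c=0,1,2,3 (map FFFFFFF..)
[7] truncate(a, 2) — a=4,5 c=0,1,2,3 (map FFFFFF...)
[8] unlink(c) — a=4,5 (map ....FF...)
[9] truncate(a, 1) — a=4 (map ....F....)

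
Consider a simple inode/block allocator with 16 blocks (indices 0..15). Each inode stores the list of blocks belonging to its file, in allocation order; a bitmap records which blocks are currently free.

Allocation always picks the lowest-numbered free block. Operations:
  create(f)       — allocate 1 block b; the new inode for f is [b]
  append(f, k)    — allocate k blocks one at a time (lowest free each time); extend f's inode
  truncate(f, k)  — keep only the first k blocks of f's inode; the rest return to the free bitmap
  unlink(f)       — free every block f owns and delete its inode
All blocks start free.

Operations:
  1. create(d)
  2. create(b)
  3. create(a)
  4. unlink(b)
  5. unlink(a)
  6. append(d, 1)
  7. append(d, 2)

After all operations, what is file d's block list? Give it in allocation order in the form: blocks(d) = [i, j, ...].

blocks(d) = [0, 1, 2, 3]

[1] create(d) — d=0 (map F...............)
[2] create(b) — b=1 d=0 (map FF..............)
[3] create(a) — a=2 b=1 d=0 (map FFF.............)
[4] unlink(b) — a=2 d=0 (map F.F.............)
[5] unlink(a) — d=0 (map F...............)
[6] append(d, 1) — d=0,1 (map FF..............)
[7] append(d, 2) — d=0,1,2,3 (map FFFF............)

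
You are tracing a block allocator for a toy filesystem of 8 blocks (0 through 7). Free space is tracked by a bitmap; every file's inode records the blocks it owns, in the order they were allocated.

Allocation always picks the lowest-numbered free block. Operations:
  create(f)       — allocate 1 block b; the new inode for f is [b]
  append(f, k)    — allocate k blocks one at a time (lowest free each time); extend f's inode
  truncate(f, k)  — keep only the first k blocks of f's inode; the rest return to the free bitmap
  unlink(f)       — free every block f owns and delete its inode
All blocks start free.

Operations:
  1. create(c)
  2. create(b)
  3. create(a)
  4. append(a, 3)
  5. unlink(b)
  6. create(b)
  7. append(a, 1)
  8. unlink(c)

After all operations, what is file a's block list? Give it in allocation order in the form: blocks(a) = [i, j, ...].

create(c): bitmap=F....... | c=[0]
create(b): bitmap=FF...... | b=[1] c=[0]
create(a): bitmap=FFF..... | a=[2] b=[1] c=[0]
append(a, 3): bitmap=FFFFFF.. | a=[2, 3, 4, 5] b=[1] c=[0]
unlink(b): bitmap=F.FFFF.. | a=[2, 3, 4, 5] c=[0]
create(b): bitmap=FFFFFF.. | a=[2, 3, 4, 5] b=[1] c=[0]
append(a, 1): bitmap=FFFFFFF. | a=[2, 3, 4, 5, 6] b=[1] c=[0]
unlink(c): bitmap=.FFFFFF. | a=[2, 3, 4, 5, 6] b=[1]

blocks(a) = [2, 3, 4, 5, 6]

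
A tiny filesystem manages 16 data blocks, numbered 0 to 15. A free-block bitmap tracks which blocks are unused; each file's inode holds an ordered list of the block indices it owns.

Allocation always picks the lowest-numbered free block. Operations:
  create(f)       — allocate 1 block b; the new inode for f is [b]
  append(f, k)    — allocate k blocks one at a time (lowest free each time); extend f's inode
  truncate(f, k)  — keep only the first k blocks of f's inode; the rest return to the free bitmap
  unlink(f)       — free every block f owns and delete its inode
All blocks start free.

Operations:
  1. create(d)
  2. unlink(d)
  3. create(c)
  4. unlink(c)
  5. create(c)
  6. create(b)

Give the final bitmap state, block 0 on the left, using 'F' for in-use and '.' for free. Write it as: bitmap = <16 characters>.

bitmap = FF..............

after create(d) → d:[0]  free=[F...............]
after unlink(d) →   free=[................]
after create(c) → c:[0]  free=[F...............]
after unlink(c) →   free=[................]
after create(c) → c:[0]  free=[F...............]
after create(b) → b:[1], c:[0]  free=[FF..............]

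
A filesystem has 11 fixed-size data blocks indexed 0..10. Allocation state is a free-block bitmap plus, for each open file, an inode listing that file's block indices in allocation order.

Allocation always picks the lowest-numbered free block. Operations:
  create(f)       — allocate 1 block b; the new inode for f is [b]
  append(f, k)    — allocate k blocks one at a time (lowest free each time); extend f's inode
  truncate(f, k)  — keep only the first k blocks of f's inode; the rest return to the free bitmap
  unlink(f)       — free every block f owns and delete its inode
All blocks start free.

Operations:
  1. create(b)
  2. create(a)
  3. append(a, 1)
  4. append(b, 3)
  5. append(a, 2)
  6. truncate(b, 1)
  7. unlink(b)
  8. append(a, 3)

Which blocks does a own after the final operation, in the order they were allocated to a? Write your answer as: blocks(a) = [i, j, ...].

  1. create(b)  ⇒  F..........  {b→[0]}
  2. create(a)  ⇒  FF.........  {a→[1]; b→[0]}
  3. append(a, 1)  ⇒  FFF........  {a→[1, 2]; b→[0]}
  4. append(b, 3)  ⇒  FFFFFF.....  {a→[1, 2]; b→[0, 3, 4, 5]}
  5. append(a, 2)  ⇒  FFFFFFFF...  {a→[1, 2, 6, 7]; b→[0, 3, 4, 5]}
  6. truncate(b, 1)  ⇒  FFF...FF...  {a→[1, 2, 6, 7]; b→[0]}
  7. unlink(b)  ⇒  .FF...FF...  {a→[1, 2, 6, 7]}
  8. append(a, 3)  ⇒  FFFFF.FF...  {a→[1, 2, 6, 7, 0, 3, 4]}

blocks(a) = [1, 2, 6, 7, 0, 3, 4]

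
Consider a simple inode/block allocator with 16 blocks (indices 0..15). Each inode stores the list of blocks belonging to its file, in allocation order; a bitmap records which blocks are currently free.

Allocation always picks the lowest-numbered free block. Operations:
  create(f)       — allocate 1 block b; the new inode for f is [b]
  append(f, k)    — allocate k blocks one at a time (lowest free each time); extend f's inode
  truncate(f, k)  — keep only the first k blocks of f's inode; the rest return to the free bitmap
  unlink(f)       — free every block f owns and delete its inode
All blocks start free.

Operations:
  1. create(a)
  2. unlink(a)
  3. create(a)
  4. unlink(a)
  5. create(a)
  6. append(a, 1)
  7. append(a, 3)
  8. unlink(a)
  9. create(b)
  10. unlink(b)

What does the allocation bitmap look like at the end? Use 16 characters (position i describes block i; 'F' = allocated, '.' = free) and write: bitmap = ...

  1. create(a)  ⇒  F...............  {a→[0]}
  2. unlink(a)  ⇒  ................  {}
  3. create(a)  ⇒  F...............  {a→[0]}
  4. unlink(a)  ⇒  ................  {}
  5. create(a)  ⇒  F...............  {a→[0]}
  6. append(a, 1)  ⇒  FF..............  {a→[0, 1]}
  7. append(a, 3)  ⇒  FFFFF...........  {a→[0, 1, 2, 3, 4]}
  8. unlink(a)  ⇒  ................  {}
  9. create(b)  ⇒  F...............  {b→[0]}
  10. unlink(b)  ⇒  ................  {}

bitmap = ................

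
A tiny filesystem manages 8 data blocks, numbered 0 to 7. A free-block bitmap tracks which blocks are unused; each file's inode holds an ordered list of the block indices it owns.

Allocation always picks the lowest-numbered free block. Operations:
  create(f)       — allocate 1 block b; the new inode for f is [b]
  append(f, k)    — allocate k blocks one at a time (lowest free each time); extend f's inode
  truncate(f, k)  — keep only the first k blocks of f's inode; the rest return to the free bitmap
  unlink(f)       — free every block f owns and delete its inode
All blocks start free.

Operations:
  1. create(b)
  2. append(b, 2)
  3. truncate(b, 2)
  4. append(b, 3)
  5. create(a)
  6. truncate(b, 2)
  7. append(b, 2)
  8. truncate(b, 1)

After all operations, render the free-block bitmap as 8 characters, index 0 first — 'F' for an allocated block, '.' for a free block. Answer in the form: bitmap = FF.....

bitmap = F....F..

  1. create(b)  ⇒  F.......  {b→[0]}
  2. append(b, 2)  ⇒  FFF.....  {b→[0, 1, 2]}
  3. truncate(b, 2)  ⇒  FF......  {b→[0, 1]}
  4. append(b, 3)  ⇒  FFFFF...  {b→[0, 1, 2, 3, 4]}
  5. create(a)  ⇒  FFFFFF..  {a→[5]; b→[0, 1, 2, 3, 4]}
  6. truncate(b, 2)  ⇒  FF...F..  {a→[5]; b→[0, 1]}
  7. append(b, 2)  ⇒  FFFF.F..  {a→[5]; b→[0, 1, 2, 3]}
  8. truncate(b, 1)  ⇒  F....F..  {a→[5]; b→[0]}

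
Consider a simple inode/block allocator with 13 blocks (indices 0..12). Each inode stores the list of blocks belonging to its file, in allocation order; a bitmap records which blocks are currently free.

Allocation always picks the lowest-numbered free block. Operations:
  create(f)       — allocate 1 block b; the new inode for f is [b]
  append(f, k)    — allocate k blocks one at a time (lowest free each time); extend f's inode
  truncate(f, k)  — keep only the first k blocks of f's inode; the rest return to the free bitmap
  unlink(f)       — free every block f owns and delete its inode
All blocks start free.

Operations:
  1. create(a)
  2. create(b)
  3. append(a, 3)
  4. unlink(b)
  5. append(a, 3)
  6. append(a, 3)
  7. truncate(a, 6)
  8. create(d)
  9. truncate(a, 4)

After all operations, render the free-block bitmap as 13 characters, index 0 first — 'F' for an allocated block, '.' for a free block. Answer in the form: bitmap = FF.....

[1] create(a) — a=0 (map F............)
[2] create(b) — a=0 b=1 (map FF...........)
[3] append(a, 3) — a=0,2,3,4 b=1 (map FFFFF........)
[4] unlink(b) — a=0,2,3,4 (map F.FFF........)
[5] append(a, 3) — a=0,2,3,4,1,5,6 (map FFFFFFF......)
[6] append(a, 3) — a=0,2,3,4,1,5,6,7,8,9 (map FFFFFFFFFF...)
[7] truncate(a, 6) — a=0,2,3,4,1,5 (map FFFFFF.......)
[8] create(d) — a=0,2,3,4,1,5 d=6 (map FFFFFFF......)
[9] truncate(a, 4) — a=0,2,3,4 d=6 (map F.FFF.F......)

bitmap = F.FFF.F......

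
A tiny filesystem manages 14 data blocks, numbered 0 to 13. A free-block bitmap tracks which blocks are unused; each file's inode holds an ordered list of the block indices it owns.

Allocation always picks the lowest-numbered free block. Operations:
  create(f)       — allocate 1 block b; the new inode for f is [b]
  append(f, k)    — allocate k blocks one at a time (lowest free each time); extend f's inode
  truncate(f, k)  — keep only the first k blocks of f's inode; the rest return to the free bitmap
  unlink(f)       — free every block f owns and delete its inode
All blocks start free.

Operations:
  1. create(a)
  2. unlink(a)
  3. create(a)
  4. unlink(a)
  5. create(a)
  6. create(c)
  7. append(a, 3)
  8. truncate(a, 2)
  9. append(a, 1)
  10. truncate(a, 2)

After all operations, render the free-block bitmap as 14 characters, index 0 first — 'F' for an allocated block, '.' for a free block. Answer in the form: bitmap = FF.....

bitmap = FFF...........

  1. create(a)  ⇒  F.............  {a→[0]}
  2. unlink(a)  ⇒  ..............  {}
  3. create(a)  ⇒  F.............  {a→[0]}
  4. unlink(a)  ⇒  ..............  {}
  5. create(a)  ⇒  F.............  {a→[0]}
  6. create(c)  ⇒  FF............  {a→[0]; c→[1]}
  7. append(a, 3)  ⇒  FFFFF.........  {a→[0, 2, 3, 4]; c→[1]}
  8. truncate(a, 2)  ⇒  FFF...........  {a→[0, 2]; c→[1]}
  9. append(a, 1)  ⇒  FFFF..........  {a→[0, 2, 3]; c→[1]}
  10. truncate(a, 2)  ⇒  FFF...........  {a→[0, 2]; c→[1]}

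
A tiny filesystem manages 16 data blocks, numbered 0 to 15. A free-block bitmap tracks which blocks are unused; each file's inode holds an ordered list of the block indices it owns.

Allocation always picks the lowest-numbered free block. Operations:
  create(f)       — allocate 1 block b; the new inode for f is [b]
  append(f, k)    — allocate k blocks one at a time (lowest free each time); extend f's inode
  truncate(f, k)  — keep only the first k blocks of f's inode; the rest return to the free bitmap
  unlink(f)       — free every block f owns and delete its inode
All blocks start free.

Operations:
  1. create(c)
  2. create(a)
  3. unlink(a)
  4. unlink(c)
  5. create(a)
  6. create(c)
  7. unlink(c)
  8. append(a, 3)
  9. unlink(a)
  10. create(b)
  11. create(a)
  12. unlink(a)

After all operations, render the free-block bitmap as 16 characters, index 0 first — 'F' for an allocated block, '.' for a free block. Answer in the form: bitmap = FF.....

bitmap = F...............

after create(c) → c:[0]  free=[F...............]
after create(a) → a:[1], c:[0]  free=[FF..............]
after unlink(a) → c:[0]  free=[F...............]
after unlink(c) →   free=[................]
after create(a) → a:[0]  free=[F...............]
after create(c) → a:[0], c:[1]  free=[FF..............]
after unlink(c) → a:[0]  free=[F...............]
after append(a, 3) → a:[0, 1, 2, 3]  free=[FFFF............]
after unlink(a) →   free=[................]
after create(b) → b:[0]  free=[F...............]
after create(a) → a:[1], b:[0]  free=[FF..............]
after unlink(a) → b:[0]  free=[F...............]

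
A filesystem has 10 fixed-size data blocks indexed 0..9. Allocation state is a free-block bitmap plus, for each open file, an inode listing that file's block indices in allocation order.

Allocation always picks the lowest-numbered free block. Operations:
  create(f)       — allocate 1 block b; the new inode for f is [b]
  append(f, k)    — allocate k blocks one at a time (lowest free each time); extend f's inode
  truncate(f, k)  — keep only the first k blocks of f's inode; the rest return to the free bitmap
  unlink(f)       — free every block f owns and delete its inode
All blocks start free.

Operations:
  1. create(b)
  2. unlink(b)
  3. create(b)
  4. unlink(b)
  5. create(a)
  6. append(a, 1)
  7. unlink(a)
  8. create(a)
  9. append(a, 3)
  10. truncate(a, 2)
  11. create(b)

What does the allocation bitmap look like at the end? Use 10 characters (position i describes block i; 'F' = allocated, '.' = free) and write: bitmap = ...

after create(b) → b:[0]  free=[F.........]
after unlink(b) →   free=[..........]
after create(b) → b:[0]  free=[F.........]
after unlink(b) →   free=[..........]
after create(a) → a:[0]  free=[F.........]
after append(a, 1) → a:[0, 1]  free=[FF........]
after unlink(a) →   free=[..........]
after create(a) → a:[0]  free=[F.........]
after append(a, 3) → a:[0, 1, 2, 3]  free=[FFFF......]
after truncate(a, 2) → a:[0, 1]  free=[FF........]
after create(b) → a:[0, 1], b:[2]  free=[FFF.......]

bitmap = FFF.......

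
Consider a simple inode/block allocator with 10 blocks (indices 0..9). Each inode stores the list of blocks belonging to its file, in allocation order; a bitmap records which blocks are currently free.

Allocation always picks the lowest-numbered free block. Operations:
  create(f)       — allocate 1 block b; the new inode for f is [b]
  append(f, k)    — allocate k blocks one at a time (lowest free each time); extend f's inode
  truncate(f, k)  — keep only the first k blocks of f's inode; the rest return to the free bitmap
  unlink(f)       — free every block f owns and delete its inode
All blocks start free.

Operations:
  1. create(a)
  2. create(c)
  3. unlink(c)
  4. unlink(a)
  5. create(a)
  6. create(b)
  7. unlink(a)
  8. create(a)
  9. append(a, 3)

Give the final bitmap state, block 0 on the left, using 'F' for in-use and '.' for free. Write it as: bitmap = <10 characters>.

[1] create(a) — a=0 (map F.........)
[2] create(c) — a=0 c=1 (map FF........)
[3] unlink(c) — a=0 (map F.........)
[4] unlink(a) —  (map ..........)
[5] create(a) — a=0 (map F.........)
[6] create(b) — a=0 b=1 (map FF........)
[7] unlink(a) — b=1 (map .F........)
[8] create(a) — a=0 b=1 (map FF........)
[9] append(a, 3) — a=0,2,3,4 b=1 (map FFFFF.....)

bitmap = FFFFF.....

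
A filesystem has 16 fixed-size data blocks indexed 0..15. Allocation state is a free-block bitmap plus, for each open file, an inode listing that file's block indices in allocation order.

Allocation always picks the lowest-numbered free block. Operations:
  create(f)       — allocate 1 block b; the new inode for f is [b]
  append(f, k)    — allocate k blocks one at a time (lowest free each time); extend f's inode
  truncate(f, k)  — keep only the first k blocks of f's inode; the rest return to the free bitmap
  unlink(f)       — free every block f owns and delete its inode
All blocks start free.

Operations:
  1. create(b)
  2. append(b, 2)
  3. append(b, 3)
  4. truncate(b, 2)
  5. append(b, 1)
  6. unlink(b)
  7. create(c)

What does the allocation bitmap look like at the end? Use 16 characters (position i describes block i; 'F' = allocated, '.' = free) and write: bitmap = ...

after create(b) → b:[0]  free=[F...............]
after append(b, 2) → b:[0, 1, 2]  free=[FFF.............]
after append(b, 3) → b:[0, 1, 2, 3, 4, 5]  free=[FFFFFF..........]
after truncate(b, 2) → b:[0, 1]  free=[FF..............]
after append(b, 1) → b:[0, 1, 2]  free=[FFF.............]
after unlink(b) →   free=[................]
after create(c) → c:[0]  free=[F...............]

bitmap = F...............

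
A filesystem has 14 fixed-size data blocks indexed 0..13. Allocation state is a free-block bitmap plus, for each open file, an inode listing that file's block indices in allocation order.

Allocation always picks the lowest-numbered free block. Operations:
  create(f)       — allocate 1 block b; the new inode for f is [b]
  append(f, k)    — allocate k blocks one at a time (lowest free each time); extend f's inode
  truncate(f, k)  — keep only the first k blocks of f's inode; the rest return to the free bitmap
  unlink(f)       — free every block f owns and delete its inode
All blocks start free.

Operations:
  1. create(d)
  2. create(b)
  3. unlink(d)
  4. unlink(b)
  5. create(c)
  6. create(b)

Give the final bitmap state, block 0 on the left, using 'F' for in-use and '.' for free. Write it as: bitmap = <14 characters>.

bitmap = FF............

create(d): bitmap=F............. | d=[0]
create(b): bitmap=FF............ | b=[1] d=[0]
unlink(d): bitmap=.F............ | b=[1]
unlink(b): bitmap=.............. | 
create(c): bitmap=F............. | c=[0]
create(b): bitmap=FF............ | b=[1] c=[0]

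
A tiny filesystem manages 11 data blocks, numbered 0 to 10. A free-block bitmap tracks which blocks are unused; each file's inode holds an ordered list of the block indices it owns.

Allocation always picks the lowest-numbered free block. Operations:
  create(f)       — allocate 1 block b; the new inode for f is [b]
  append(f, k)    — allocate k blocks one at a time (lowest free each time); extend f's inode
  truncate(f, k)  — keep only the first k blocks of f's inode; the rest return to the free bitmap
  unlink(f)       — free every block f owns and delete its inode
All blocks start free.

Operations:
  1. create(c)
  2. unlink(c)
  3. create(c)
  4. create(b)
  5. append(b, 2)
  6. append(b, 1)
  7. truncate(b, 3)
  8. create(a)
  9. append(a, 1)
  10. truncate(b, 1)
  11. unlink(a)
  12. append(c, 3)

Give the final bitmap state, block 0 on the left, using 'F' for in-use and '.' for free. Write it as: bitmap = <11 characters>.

  1. create(c)  ⇒  F..........  {c→[0]}
  2. unlink(c)  ⇒  ...........  {}
  3. create(c)  ⇒  F..........  {c→[0]}
  4. create(b)  ⇒  FF.........  {b→[1]; c→[0]}
  5. append(b, 2)  ⇒  FFFF.......  {b→[1, 2, 3]; c→[0]}
  6. append(b, 1)  ⇒  FFFFF......  {b→[1, 2, 3, 4]; c→[0]}
  7. truncate(b, 3)  ⇒  FFFF.......  {b→[1, 2, 3]; c→[0]}
  8. create(a)  ⇒  FFFFF......  {a→[4]; b→[1, 2, 3]; c→[0]}
  9. append(a, 1)  ⇒  FFFFFF.....  {a→[4, 5]; b→[1, 2, 3]; c→[0]}
  10. truncate(b, 1)  ⇒  FF..FF.....  {a→[4, 5]; b→[1]; c→[0]}
  11. unlink(a)  ⇒  FF.........  {b→[1]; c→[0]}
  12. append(c, 3)  ⇒  FFFFF......  {b→[1]; c→[0, 2, 3, 4]}

bitmap = FFFFF......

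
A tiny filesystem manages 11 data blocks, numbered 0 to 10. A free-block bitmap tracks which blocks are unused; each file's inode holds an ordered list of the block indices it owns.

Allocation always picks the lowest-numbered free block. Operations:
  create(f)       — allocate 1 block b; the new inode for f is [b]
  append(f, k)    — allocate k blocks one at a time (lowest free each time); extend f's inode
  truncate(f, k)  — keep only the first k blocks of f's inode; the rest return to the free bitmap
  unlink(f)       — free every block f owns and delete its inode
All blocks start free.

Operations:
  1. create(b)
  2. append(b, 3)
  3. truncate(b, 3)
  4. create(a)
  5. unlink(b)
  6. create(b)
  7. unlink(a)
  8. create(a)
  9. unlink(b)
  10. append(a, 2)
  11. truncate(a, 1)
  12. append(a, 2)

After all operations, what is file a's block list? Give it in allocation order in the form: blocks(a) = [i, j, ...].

blocks(a) = [1, 0, 2]

create(b): bitmap=F.......... | b=[0]
append(b, 3): bitmap=FFFF....... | b=[0, 1, 2, 3]
truncate(b, 3): bitmap=FFF........ | b=[0, 1, 2]
create(a): bitmap=FFFF....... | a=[3] b=[0, 1, 2]
unlink(b): bitmap=...F....... | a=[3]
create(b): bitmap=F..F....... | a=[3] b=[0]
unlink(a): bitmap=F.......... | b=[0]
create(a): bitmap=FF......... | a=[1] b=[0]
unlink(b): bitmap=.F......... | a=[1]
append(a, 2): bitmap=FFF........ | a=[1, 0, 2]
truncate(a, 1): bitmap=.F......... | a=[1]
append(a, 2): bitmap=FFF........ | a=[1, 0, 2]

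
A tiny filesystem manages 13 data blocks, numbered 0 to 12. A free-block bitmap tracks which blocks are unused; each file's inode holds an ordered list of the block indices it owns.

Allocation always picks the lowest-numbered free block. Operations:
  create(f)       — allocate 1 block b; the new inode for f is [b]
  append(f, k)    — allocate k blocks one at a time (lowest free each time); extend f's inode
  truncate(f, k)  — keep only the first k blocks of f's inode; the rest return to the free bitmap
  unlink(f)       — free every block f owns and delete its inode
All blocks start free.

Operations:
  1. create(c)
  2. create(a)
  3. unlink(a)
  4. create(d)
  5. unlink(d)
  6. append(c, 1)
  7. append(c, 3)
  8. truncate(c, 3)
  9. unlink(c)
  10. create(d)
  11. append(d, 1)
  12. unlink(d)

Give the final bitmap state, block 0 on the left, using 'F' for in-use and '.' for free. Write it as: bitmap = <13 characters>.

create(c): bitmap=F............ | c=[0]
create(a): bitmap=FF........... | a=[1] c=[0]
unlink(a): bitmap=F............ | c=[0]
create(d): bitmap=FF........... | c=[0] d=[1]
unlink(d): bitmap=F............ | c=[0]
append(c, 1): bitmap=FF........... | c=[0, 1]
append(c, 3): bitmap=FFFFF........ | c=[0, 1, 2, 3, 4]
truncate(c, 3): bitmap=FFF.......... | c=[0, 1, 2]
unlink(c): bitmap=............. | 
create(d): bitmap=F............ | d=[0]
append(d, 1): bitmap=FF........... | d=[0, 1]
unlink(d): bitmap=............. | 

bitmap = .............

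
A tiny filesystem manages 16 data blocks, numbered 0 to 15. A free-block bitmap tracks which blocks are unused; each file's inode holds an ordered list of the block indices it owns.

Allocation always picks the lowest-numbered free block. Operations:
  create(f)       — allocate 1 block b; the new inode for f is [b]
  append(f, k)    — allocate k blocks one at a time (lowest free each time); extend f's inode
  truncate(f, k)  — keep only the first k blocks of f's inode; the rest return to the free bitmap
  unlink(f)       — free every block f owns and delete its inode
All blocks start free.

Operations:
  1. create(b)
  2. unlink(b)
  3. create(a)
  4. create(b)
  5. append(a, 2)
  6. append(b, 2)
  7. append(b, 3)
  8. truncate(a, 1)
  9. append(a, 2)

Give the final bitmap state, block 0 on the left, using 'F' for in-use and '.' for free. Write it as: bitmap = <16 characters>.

bitmap = FFFFFFFFF.......

[1] create(b) — b=0 (map F...............)
[2] unlink(b) —  (map ................)
[3] create(a) — a=0 (map F...............)
[4] create(b) — a=0 b=1 (map FF..............)
[5] append(a, 2) — a=0,2,3 b=1 (map FFFF............)
[6] append(b, 2) — a=0,2,3 b=1,4,5 (map FFFFFF..........)
[7] append(b, 3) — a=0,2,3 b=1,4,5,6,7,8 (map FFFFFFFFF.......)
[8] truncate(a, 1) — a=0 b=1,4,5,6,7,8 (map FF..FFFFF.......)
[9] append(a, 2) — a=0,2,3 b=1,4,5,6,7,8 (map FFFFFFFFF.......)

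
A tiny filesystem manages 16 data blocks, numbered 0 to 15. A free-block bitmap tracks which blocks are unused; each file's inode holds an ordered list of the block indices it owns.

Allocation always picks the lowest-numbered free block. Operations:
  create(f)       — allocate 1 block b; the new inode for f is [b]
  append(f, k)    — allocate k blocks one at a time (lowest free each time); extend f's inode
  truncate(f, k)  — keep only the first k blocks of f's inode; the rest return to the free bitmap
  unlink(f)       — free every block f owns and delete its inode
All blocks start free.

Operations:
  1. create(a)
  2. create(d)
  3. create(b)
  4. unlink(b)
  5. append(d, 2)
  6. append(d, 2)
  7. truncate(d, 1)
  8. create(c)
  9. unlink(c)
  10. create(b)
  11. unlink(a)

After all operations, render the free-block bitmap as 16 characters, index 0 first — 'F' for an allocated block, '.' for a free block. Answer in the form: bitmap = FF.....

  1. create(a)  ⇒  F...............  {a→[0]}
  2. create(d)  ⇒  FF..............  {a→[0]; d→[1]}
  3. create(b)  ⇒  FFF.............  {a→[0]; b→[2]; d→[1]}
  4. unlink(b)  ⇒  FF..............  {a→[0]; d→[1]}
  5. append(d, 2)  ⇒  FFFF............  {a→[0]; d→[1, 2, 3]}
  6. append(d, 2)  ⇒  FFFFFF..........  {a→[0]; d→[1, 2, 3, 4, 5]}
  7. truncate(d, 1)  ⇒  FF..............  {a→[0]; d→[1]}
  8. create(c)  ⇒  FFF.............  {a→[0]; c→[2]; d→[1]}
  9. unlink(c)  ⇒  FF..............  {a→[0]; d→[1]}
  10. create(b)  ⇒  FFF.............  {a→[0]; b→[2]; d→[1]}
  11. unlink(a)  ⇒  .FF.............  {b→[2]; d→[1]}

bitmap = .FF.............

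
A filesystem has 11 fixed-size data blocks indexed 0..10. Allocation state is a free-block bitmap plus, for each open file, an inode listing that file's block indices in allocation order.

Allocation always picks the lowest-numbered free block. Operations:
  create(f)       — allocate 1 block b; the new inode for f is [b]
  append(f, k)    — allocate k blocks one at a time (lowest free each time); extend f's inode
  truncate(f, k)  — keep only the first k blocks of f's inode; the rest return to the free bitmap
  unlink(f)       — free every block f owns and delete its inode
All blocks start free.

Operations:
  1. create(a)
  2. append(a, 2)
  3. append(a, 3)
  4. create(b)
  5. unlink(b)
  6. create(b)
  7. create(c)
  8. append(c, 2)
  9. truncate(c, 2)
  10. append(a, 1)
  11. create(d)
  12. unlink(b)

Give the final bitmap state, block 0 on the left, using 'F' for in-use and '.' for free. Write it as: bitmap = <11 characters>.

bitmap = FFFFFF.FFFF

after create(a) → a:[0]  free=[F..........]
after append(a, 2) → a:[0, 1, 2]  free=[FFF........]
after append(a, 3) → a:[0, 1, 2, 3, 4, 5]  free=[FFFFFF.....]
after create(b) → a:[0, 1, 2, 3, 4, 5], b:[6]  free=[FFFFFFF....]
after unlink(b) → a:[0, 1, 2, 3, 4, 5]  free=[FFFFFF.....]
after create(b) → a:[0, 1, 2, 3, 4, 5], b:[6]  free=[FFFFFFF....]
after create(c) → a:[0, 1, 2, 3, 4, 5], b:[6], c:[7]  free=[FFFFFFFF...]
after append(c, 2) → a:[0, 1, 2, 3, 4, 5], b:[6], c:[7, 8, 9]  free=[FFFFFFFFFF.]
after truncate(c, 2) → a:[0, 1, 2, 3, 4, 5], b:[6], c:[7, 8]  free=[FFFFFFFFF..]
after append(a, 1) → a:[0, 1, 2, 3, 4, 5, 9], b:[6], c:[7, 8]  free=[FFFFFFFFFF.]
after create(d) → a:[0, 1, 2, 3, 4, 5, 9], b:[6], c:[7, 8], d:[10]  free=[FFFFFFFFFFF]
after unlink(b) → a:[0, 1, 2, 3, 4, 5, 9], c:[7, 8], d:[10]  free=[FFFFFF.FFFF]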